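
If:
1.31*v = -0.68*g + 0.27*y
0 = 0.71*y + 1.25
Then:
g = -1.92647058823529*v - 0.699047224523612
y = -1.76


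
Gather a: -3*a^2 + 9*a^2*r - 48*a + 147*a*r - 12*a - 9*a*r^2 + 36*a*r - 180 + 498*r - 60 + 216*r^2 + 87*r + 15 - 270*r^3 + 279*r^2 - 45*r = a^2*(9*r - 3) + a*(-9*r^2 + 183*r - 60) - 270*r^3 + 495*r^2 + 540*r - 225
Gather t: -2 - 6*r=-6*r - 2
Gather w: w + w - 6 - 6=2*w - 12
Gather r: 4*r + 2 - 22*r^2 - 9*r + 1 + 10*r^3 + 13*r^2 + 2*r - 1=10*r^3 - 9*r^2 - 3*r + 2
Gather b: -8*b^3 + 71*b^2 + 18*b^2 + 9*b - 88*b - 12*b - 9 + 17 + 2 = -8*b^3 + 89*b^2 - 91*b + 10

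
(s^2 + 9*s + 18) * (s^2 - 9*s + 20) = s^4 - 43*s^2 + 18*s + 360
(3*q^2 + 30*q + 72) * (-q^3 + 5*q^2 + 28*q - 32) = -3*q^5 - 15*q^4 + 162*q^3 + 1104*q^2 + 1056*q - 2304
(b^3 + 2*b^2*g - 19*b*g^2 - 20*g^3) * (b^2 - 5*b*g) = b^5 - 3*b^4*g - 29*b^3*g^2 + 75*b^2*g^3 + 100*b*g^4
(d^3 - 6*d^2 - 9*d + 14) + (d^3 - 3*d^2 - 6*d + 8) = 2*d^3 - 9*d^2 - 15*d + 22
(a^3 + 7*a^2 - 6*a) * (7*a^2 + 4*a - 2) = 7*a^5 + 53*a^4 - 16*a^3 - 38*a^2 + 12*a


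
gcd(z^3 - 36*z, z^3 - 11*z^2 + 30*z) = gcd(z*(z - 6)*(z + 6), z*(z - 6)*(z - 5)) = z^2 - 6*z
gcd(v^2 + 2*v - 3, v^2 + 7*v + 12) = v + 3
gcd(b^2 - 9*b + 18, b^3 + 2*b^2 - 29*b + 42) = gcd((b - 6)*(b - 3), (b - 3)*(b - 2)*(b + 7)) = b - 3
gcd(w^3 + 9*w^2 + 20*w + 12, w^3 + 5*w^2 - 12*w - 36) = w^2 + 8*w + 12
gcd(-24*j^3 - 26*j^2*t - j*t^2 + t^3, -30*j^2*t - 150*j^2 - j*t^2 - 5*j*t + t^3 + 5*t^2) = -6*j + t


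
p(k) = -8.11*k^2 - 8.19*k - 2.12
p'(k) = -16.22*k - 8.19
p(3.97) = -162.46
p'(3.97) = -72.58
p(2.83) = -90.25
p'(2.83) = -54.09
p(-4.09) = -104.29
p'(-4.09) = 58.15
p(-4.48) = -128.20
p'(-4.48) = 64.48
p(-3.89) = -92.98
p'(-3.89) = 54.91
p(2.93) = -95.74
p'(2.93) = -55.71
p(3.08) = -104.28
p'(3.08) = -58.15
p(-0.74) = -0.50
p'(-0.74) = 3.81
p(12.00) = -1268.24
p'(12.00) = -202.83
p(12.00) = -1268.24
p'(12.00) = -202.83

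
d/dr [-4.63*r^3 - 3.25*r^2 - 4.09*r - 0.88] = -13.89*r^2 - 6.5*r - 4.09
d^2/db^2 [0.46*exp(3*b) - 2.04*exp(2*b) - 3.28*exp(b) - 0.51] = (4.14*exp(2*b) - 8.16*exp(b) - 3.28)*exp(b)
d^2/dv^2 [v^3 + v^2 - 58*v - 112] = 6*v + 2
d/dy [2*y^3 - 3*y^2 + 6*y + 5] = 6*y^2 - 6*y + 6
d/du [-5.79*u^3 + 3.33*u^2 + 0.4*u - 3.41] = -17.37*u^2 + 6.66*u + 0.4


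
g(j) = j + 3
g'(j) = 1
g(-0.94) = 2.06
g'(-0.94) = 1.00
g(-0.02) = 2.98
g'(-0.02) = 1.00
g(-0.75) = 2.25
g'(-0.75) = 1.00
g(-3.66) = -0.66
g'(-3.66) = 1.00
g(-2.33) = 0.67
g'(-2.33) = 1.00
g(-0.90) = 2.10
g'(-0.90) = 1.00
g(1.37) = 4.37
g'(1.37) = 1.00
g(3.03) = 6.03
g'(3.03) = 1.00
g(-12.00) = -9.00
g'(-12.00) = 1.00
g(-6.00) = -3.00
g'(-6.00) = 1.00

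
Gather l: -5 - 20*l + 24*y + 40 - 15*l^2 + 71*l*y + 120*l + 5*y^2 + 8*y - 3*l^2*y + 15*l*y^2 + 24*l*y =l^2*(-3*y - 15) + l*(15*y^2 + 95*y + 100) + 5*y^2 + 32*y + 35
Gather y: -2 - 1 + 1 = -2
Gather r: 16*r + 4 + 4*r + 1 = 20*r + 5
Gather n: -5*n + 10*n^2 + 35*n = 10*n^2 + 30*n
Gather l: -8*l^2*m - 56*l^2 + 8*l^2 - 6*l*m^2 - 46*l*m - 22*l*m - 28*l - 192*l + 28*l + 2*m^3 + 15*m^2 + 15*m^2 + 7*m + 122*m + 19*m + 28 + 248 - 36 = l^2*(-8*m - 48) + l*(-6*m^2 - 68*m - 192) + 2*m^3 + 30*m^2 + 148*m + 240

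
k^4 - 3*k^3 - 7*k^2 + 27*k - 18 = (k - 3)*(k - 2)*(k - 1)*(k + 3)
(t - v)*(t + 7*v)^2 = t^3 + 13*t^2*v + 35*t*v^2 - 49*v^3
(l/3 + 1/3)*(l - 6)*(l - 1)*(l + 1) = l^4/3 - 5*l^3/3 - 7*l^2/3 + 5*l/3 + 2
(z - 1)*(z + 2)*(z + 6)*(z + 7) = z^4 + 14*z^3 + 53*z^2 + 16*z - 84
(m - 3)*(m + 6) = m^2 + 3*m - 18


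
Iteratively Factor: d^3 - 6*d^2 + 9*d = (d - 3)*(d^2 - 3*d) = (d - 3)^2*(d)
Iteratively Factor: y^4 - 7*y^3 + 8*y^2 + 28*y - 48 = (y - 3)*(y^3 - 4*y^2 - 4*y + 16) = (y - 4)*(y - 3)*(y^2 - 4) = (y - 4)*(y - 3)*(y + 2)*(y - 2)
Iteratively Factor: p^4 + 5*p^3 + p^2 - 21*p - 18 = (p + 3)*(p^3 + 2*p^2 - 5*p - 6) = (p - 2)*(p + 3)*(p^2 + 4*p + 3) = (p - 2)*(p + 1)*(p + 3)*(p + 3)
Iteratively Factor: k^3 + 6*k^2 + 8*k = (k + 4)*(k^2 + 2*k) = (k + 2)*(k + 4)*(k)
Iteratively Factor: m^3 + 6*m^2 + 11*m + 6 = (m + 3)*(m^2 + 3*m + 2) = (m + 1)*(m + 3)*(m + 2)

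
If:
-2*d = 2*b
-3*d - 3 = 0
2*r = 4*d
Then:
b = 1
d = -1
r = -2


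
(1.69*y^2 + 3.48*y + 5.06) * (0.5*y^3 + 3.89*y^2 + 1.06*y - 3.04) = 0.845*y^5 + 8.3141*y^4 + 17.8586*y^3 + 18.2346*y^2 - 5.2156*y - 15.3824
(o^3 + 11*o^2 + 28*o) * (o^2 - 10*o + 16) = o^5 + o^4 - 66*o^3 - 104*o^2 + 448*o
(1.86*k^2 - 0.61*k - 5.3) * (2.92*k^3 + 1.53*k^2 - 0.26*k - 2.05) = 5.4312*k^5 + 1.0646*k^4 - 16.8929*k^3 - 11.7634*k^2 + 2.6285*k + 10.865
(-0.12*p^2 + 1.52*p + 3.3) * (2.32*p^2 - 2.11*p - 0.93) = -0.2784*p^4 + 3.7796*p^3 + 4.5604*p^2 - 8.3766*p - 3.069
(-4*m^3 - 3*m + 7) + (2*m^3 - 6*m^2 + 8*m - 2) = -2*m^3 - 6*m^2 + 5*m + 5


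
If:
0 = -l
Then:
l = 0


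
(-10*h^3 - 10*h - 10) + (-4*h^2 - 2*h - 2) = -10*h^3 - 4*h^2 - 12*h - 12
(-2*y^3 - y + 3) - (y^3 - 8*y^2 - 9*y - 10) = -3*y^3 + 8*y^2 + 8*y + 13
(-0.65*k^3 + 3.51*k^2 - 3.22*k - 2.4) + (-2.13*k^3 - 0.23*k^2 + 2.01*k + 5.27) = -2.78*k^3 + 3.28*k^2 - 1.21*k + 2.87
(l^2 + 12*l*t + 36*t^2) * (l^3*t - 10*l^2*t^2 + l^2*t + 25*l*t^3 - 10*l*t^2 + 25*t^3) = l^5*t + 2*l^4*t^2 + l^4*t - 59*l^3*t^3 + 2*l^3*t^2 - 60*l^2*t^4 - 59*l^2*t^3 + 900*l*t^5 - 60*l*t^4 + 900*t^5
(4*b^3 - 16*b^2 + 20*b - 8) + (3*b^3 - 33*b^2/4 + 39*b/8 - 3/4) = 7*b^3 - 97*b^2/4 + 199*b/8 - 35/4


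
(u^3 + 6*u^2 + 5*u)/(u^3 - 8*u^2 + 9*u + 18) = u*(u + 5)/(u^2 - 9*u + 18)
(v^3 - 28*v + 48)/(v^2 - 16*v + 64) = (v^3 - 28*v + 48)/(v^2 - 16*v + 64)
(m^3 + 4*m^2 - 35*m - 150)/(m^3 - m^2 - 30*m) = (m + 5)/m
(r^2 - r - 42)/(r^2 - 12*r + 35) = (r + 6)/(r - 5)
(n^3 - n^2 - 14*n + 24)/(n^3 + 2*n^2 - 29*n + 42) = (n + 4)/(n + 7)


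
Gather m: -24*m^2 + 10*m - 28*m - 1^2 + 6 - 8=-24*m^2 - 18*m - 3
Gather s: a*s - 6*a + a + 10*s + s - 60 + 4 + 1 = -5*a + s*(a + 11) - 55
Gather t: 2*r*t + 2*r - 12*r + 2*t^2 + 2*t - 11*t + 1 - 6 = -10*r + 2*t^2 + t*(2*r - 9) - 5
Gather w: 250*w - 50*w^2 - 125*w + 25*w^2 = -25*w^2 + 125*w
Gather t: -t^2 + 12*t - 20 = -t^2 + 12*t - 20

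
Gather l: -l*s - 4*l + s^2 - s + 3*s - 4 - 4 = l*(-s - 4) + s^2 + 2*s - 8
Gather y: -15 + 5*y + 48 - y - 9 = 4*y + 24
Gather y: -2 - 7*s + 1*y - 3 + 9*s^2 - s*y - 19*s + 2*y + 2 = 9*s^2 - 26*s + y*(3 - s) - 3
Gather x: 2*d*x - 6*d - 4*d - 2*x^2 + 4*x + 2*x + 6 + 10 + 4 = -10*d - 2*x^2 + x*(2*d + 6) + 20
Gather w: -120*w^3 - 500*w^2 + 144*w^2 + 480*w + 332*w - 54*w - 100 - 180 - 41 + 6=-120*w^3 - 356*w^2 + 758*w - 315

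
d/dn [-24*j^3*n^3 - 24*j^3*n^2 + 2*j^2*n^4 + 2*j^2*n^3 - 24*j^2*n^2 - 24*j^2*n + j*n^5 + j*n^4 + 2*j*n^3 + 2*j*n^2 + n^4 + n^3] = -72*j^3*n^2 - 48*j^3*n + 8*j^2*n^3 + 6*j^2*n^2 - 48*j^2*n - 24*j^2 + 5*j*n^4 + 4*j*n^3 + 6*j*n^2 + 4*j*n + 4*n^3 + 3*n^2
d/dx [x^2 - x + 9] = 2*x - 1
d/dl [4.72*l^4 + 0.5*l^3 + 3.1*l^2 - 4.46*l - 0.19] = 18.88*l^3 + 1.5*l^2 + 6.2*l - 4.46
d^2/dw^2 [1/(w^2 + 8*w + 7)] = 2*(-w^2 - 8*w + 4*(w + 4)^2 - 7)/(w^2 + 8*w + 7)^3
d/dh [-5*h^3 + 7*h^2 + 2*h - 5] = -15*h^2 + 14*h + 2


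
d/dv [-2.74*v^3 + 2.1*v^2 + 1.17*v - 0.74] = -8.22*v^2 + 4.2*v + 1.17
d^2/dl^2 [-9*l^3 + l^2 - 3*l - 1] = 2 - 54*l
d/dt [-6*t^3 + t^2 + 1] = 2*t*(1 - 9*t)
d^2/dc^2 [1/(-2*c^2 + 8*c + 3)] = 4*(-2*c^2 + 8*c + 8*(c - 2)^2 + 3)/(-2*c^2 + 8*c + 3)^3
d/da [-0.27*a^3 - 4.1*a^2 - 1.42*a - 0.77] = -0.81*a^2 - 8.2*a - 1.42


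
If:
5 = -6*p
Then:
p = -5/6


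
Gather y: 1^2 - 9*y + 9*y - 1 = 0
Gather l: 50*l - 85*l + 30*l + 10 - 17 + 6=-5*l - 1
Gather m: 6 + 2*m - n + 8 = 2*m - n + 14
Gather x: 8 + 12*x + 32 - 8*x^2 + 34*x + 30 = -8*x^2 + 46*x + 70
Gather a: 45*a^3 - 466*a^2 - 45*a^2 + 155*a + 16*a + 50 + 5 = 45*a^3 - 511*a^2 + 171*a + 55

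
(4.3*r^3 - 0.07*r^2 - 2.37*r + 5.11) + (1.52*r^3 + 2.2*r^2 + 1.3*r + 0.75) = 5.82*r^3 + 2.13*r^2 - 1.07*r + 5.86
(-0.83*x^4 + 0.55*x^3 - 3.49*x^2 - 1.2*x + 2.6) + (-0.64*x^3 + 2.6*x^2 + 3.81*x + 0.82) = -0.83*x^4 - 0.09*x^3 - 0.89*x^2 + 2.61*x + 3.42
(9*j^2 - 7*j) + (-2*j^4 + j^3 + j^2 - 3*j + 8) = -2*j^4 + j^3 + 10*j^2 - 10*j + 8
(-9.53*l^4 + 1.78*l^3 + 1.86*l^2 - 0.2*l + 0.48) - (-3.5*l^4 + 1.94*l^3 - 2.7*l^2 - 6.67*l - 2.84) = -6.03*l^4 - 0.16*l^3 + 4.56*l^2 + 6.47*l + 3.32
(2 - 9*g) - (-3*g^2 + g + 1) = 3*g^2 - 10*g + 1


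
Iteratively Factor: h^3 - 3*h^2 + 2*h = (h - 1)*(h^2 - 2*h) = h*(h - 1)*(h - 2)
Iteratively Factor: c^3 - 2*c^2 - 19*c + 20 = (c - 5)*(c^2 + 3*c - 4) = (c - 5)*(c + 4)*(c - 1)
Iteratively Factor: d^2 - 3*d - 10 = (d + 2)*(d - 5)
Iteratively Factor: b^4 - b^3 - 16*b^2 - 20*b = (b)*(b^3 - b^2 - 16*b - 20) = b*(b + 2)*(b^2 - 3*b - 10) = b*(b + 2)^2*(b - 5)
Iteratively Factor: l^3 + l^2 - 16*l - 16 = (l + 4)*(l^2 - 3*l - 4) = (l - 4)*(l + 4)*(l + 1)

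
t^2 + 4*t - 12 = (t - 2)*(t + 6)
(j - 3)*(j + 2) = j^2 - j - 6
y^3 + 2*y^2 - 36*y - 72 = (y - 6)*(y + 2)*(y + 6)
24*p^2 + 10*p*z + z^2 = (4*p + z)*(6*p + z)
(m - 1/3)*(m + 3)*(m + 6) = m^3 + 26*m^2/3 + 15*m - 6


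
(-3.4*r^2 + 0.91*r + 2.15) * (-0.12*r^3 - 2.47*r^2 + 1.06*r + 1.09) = 0.408*r^5 + 8.2888*r^4 - 6.1097*r^3 - 8.0519*r^2 + 3.2709*r + 2.3435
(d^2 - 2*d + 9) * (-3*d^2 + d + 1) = -3*d^4 + 7*d^3 - 28*d^2 + 7*d + 9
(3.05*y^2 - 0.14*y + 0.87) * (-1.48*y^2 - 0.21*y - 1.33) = -4.514*y^4 - 0.4333*y^3 - 5.3147*y^2 + 0.00350000000000003*y - 1.1571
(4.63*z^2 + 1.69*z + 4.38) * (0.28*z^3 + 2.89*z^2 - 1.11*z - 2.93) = 1.2964*z^5 + 13.8539*z^4 + 0.9712*z^3 - 2.7836*z^2 - 9.8135*z - 12.8334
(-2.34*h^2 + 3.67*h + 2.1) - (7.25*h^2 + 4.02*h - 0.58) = -9.59*h^2 - 0.35*h + 2.68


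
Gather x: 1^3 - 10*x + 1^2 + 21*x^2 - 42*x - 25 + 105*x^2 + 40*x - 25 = 126*x^2 - 12*x - 48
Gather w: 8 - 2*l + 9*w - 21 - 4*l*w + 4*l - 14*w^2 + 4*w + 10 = 2*l - 14*w^2 + w*(13 - 4*l) - 3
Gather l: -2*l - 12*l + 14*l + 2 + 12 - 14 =0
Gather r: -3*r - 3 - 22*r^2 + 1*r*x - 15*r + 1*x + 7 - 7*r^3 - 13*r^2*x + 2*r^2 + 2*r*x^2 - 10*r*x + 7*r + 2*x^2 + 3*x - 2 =-7*r^3 + r^2*(-13*x - 20) + r*(2*x^2 - 9*x - 11) + 2*x^2 + 4*x + 2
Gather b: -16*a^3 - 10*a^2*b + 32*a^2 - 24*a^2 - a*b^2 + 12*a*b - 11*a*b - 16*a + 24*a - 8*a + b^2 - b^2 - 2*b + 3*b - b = -16*a^3 + 8*a^2 - a*b^2 + b*(-10*a^2 + a)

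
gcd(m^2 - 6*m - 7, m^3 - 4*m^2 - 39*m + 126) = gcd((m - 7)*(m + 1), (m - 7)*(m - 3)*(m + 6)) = m - 7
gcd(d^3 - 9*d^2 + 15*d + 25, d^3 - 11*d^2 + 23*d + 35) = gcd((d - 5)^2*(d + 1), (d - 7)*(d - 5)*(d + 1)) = d^2 - 4*d - 5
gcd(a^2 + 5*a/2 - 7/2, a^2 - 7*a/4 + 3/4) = a - 1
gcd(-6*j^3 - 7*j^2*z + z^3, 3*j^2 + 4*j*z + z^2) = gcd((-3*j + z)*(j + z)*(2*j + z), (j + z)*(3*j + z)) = j + z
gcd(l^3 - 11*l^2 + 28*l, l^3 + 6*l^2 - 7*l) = l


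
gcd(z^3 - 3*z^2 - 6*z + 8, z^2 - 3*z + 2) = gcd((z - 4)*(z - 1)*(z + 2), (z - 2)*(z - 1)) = z - 1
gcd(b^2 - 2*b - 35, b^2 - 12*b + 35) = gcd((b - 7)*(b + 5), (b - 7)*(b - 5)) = b - 7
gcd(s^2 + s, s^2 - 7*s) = s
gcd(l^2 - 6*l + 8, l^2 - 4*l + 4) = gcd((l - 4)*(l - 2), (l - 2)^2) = l - 2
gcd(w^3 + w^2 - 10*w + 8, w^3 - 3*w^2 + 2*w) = w^2 - 3*w + 2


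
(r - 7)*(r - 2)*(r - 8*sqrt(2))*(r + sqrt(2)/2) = r^4 - 15*sqrt(2)*r^3/2 - 9*r^3 + 6*r^2 + 135*sqrt(2)*r^2/2 - 105*sqrt(2)*r + 72*r - 112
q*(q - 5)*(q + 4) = q^3 - q^2 - 20*q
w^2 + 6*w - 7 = (w - 1)*(w + 7)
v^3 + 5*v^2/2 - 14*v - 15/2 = (v - 3)*(v + 1/2)*(v + 5)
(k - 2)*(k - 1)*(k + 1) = k^3 - 2*k^2 - k + 2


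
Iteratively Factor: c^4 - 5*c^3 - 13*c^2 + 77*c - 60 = (c - 1)*(c^3 - 4*c^2 - 17*c + 60) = (c - 5)*(c - 1)*(c^2 + c - 12) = (c - 5)*(c - 1)*(c + 4)*(c - 3)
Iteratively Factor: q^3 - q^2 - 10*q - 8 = (q + 1)*(q^2 - 2*q - 8) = (q - 4)*(q + 1)*(q + 2)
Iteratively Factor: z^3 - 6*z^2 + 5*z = (z - 1)*(z^2 - 5*z) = (z - 5)*(z - 1)*(z)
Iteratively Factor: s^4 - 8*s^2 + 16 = (s + 2)*(s^3 - 2*s^2 - 4*s + 8) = (s - 2)*(s + 2)*(s^2 - 4) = (s - 2)*(s + 2)^2*(s - 2)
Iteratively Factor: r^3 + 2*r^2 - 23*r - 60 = (r + 4)*(r^2 - 2*r - 15) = (r + 3)*(r + 4)*(r - 5)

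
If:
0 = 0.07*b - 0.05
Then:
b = 0.71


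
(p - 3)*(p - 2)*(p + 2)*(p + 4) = p^4 + p^3 - 16*p^2 - 4*p + 48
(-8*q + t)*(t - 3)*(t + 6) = -8*q*t^2 - 24*q*t + 144*q + t^3 + 3*t^2 - 18*t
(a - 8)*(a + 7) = a^2 - a - 56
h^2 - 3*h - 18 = (h - 6)*(h + 3)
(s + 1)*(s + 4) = s^2 + 5*s + 4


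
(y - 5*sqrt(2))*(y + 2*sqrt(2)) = y^2 - 3*sqrt(2)*y - 20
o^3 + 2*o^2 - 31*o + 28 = (o - 4)*(o - 1)*(o + 7)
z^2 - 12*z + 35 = (z - 7)*(z - 5)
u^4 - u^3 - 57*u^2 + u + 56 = (u - 8)*(u - 1)*(u + 1)*(u + 7)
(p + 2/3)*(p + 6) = p^2 + 20*p/3 + 4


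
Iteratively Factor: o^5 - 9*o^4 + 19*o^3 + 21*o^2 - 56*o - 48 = (o - 4)*(o^4 - 5*o^3 - o^2 + 17*o + 12) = (o - 4)^2*(o^3 - o^2 - 5*o - 3) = (o - 4)^2*(o + 1)*(o^2 - 2*o - 3) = (o - 4)^2*(o + 1)^2*(o - 3)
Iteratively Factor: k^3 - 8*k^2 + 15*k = (k)*(k^2 - 8*k + 15) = k*(k - 5)*(k - 3)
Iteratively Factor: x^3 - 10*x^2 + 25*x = (x)*(x^2 - 10*x + 25) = x*(x - 5)*(x - 5)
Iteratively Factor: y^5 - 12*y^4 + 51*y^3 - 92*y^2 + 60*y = (y - 3)*(y^4 - 9*y^3 + 24*y^2 - 20*y) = (y - 3)*(y - 2)*(y^3 - 7*y^2 + 10*y) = (y - 3)*(y - 2)^2*(y^2 - 5*y) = y*(y - 3)*(y - 2)^2*(y - 5)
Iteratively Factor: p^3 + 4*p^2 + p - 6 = (p - 1)*(p^2 + 5*p + 6) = (p - 1)*(p + 2)*(p + 3)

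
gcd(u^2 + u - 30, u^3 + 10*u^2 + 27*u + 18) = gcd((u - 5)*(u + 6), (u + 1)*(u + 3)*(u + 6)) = u + 6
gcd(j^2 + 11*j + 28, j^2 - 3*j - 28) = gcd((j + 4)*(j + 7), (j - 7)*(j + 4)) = j + 4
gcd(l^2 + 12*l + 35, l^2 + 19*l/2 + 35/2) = l + 7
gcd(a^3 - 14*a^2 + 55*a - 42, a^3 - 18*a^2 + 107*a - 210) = a^2 - 13*a + 42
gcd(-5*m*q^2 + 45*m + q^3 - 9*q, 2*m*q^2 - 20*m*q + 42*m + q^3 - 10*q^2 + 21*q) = q - 3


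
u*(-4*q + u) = -4*q*u + u^2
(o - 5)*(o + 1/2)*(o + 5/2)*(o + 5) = o^4 + 3*o^3 - 95*o^2/4 - 75*o - 125/4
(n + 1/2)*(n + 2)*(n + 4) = n^3 + 13*n^2/2 + 11*n + 4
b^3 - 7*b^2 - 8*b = b*(b - 8)*(b + 1)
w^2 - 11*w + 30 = (w - 6)*(w - 5)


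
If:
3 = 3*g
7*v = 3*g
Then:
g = 1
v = 3/7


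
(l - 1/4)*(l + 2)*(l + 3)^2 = l^4 + 31*l^3/4 + 19*l^2 + 51*l/4 - 9/2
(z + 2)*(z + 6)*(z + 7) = z^3 + 15*z^2 + 68*z + 84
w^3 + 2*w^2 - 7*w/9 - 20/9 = (w - 1)*(w + 4/3)*(w + 5/3)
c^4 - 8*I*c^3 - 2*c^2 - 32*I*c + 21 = (c - 7*I)*(c - 3*I)*(c + I)^2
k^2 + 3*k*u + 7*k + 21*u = (k + 7)*(k + 3*u)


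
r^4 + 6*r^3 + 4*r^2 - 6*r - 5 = (r - 1)*(r + 1)^2*(r + 5)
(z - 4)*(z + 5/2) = z^2 - 3*z/2 - 10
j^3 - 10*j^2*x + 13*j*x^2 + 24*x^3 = (j - 8*x)*(j - 3*x)*(j + x)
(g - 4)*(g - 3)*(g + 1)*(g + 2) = g^4 - 4*g^3 - 7*g^2 + 22*g + 24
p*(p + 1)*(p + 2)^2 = p^4 + 5*p^3 + 8*p^2 + 4*p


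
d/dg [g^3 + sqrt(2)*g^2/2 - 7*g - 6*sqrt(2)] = 3*g^2 + sqrt(2)*g - 7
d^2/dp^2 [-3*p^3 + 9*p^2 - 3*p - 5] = 18 - 18*p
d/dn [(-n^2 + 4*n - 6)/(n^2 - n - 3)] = 3*(-n^2 + 6*n - 6)/(n^4 - 2*n^3 - 5*n^2 + 6*n + 9)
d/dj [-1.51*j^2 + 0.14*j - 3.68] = 0.14 - 3.02*j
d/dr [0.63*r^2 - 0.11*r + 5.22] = 1.26*r - 0.11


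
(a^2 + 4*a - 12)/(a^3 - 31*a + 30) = (a - 2)/(a^2 - 6*a + 5)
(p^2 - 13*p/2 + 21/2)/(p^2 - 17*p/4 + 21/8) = 4*(p - 3)/(4*p - 3)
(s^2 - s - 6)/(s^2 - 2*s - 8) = (s - 3)/(s - 4)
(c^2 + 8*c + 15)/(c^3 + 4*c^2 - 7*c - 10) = (c + 3)/(c^2 - c - 2)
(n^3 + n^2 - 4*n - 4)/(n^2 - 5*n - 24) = (-n^3 - n^2 + 4*n + 4)/(-n^2 + 5*n + 24)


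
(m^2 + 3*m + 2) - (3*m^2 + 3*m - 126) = 128 - 2*m^2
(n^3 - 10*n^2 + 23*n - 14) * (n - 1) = n^4 - 11*n^3 + 33*n^2 - 37*n + 14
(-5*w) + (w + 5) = 5 - 4*w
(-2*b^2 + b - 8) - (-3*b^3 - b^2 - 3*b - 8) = 3*b^3 - b^2 + 4*b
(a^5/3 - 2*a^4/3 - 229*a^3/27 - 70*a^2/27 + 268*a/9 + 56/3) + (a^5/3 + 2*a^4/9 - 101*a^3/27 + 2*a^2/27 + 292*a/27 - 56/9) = 2*a^5/3 - 4*a^4/9 - 110*a^3/9 - 68*a^2/27 + 1096*a/27 + 112/9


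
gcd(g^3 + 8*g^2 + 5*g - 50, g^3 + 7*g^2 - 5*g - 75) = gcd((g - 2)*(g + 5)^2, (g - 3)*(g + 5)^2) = g^2 + 10*g + 25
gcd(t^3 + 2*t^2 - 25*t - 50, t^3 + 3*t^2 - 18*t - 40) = t^2 + 7*t + 10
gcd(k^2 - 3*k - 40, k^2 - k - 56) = k - 8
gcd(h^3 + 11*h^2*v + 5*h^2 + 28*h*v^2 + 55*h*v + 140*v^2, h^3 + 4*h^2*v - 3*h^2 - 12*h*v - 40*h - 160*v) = h^2 + 4*h*v + 5*h + 20*v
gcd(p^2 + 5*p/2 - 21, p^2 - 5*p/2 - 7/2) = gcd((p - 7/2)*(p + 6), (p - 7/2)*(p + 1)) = p - 7/2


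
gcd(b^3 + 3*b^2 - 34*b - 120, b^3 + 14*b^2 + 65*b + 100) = b^2 + 9*b + 20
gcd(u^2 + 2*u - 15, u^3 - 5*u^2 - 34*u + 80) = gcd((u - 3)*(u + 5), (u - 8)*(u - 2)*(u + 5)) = u + 5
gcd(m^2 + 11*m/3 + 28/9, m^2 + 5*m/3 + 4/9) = m + 4/3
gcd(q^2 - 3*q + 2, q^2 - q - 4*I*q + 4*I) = q - 1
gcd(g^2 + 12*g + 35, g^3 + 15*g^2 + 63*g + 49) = g + 7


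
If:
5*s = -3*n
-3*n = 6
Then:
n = -2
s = 6/5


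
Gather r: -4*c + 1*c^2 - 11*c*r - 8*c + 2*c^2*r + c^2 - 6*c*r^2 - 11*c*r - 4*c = 2*c^2 - 6*c*r^2 - 16*c + r*(2*c^2 - 22*c)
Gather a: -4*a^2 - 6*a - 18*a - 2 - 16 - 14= -4*a^2 - 24*a - 32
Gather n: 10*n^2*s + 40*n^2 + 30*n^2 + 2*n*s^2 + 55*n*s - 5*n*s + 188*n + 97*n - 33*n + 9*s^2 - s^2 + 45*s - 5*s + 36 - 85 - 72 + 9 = n^2*(10*s + 70) + n*(2*s^2 + 50*s + 252) + 8*s^2 + 40*s - 112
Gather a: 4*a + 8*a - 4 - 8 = 12*a - 12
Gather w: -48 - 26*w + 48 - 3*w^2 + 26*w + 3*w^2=0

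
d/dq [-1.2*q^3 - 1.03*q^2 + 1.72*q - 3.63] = -3.6*q^2 - 2.06*q + 1.72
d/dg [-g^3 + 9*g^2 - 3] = 3*g*(6 - g)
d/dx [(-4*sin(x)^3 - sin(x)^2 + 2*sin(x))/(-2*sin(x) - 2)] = (8*sin(x)^3 + 13*sin(x)^2 + 2*sin(x) - 2)*cos(x)/(2*(sin(x) + 1)^2)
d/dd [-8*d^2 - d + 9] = -16*d - 1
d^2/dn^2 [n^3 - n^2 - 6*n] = 6*n - 2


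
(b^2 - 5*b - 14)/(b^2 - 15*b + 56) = (b + 2)/(b - 8)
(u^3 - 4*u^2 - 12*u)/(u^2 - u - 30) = u*(u + 2)/(u + 5)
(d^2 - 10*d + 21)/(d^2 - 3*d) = (d - 7)/d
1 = 1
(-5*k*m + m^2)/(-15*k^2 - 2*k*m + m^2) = m/(3*k + m)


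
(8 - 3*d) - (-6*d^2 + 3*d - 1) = 6*d^2 - 6*d + 9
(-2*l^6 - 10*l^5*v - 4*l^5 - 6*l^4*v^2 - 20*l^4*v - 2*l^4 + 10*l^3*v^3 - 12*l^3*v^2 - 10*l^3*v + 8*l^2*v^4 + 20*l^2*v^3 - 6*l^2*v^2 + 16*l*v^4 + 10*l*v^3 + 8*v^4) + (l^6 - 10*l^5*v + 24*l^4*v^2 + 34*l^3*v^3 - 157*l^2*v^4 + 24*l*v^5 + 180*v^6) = -l^6 - 20*l^5*v - 4*l^5 + 18*l^4*v^2 - 20*l^4*v - 2*l^4 + 44*l^3*v^3 - 12*l^3*v^2 - 10*l^3*v - 149*l^2*v^4 + 20*l^2*v^3 - 6*l^2*v^2 + 24*l*v^5 + 16*l*v^4 + 10*l*v^3 + 180*v^6 + 8*v^4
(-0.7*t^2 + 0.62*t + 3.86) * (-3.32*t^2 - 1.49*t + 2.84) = 2.324*t^4 - 1.0154*t^3 - 15.727*t^2 - 3.9906*t + 10.9624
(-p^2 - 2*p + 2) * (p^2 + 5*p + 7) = -p^4 - 7*p^3 - 15*p^2 - 4*p + 14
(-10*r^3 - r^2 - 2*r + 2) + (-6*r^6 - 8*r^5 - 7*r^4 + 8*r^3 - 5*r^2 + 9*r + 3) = -6*r^6 - 8*r^5 - 7*r^4 - 2*r^3 - 6*r^2 + 7*r + 5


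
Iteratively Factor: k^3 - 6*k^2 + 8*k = (k - 4)*(k^2 - 2*k) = k*(k - 4)*(k - 2)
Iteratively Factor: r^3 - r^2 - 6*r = (r)*(r^2 - r - 6) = r*(r + 2)*(r - 3)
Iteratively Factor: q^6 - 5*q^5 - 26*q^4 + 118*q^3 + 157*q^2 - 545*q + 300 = (q - 1)*(q^5 - 4*q^4 - 30*q^3 + 88*q^2 + 245*q - 300) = (q - 1)*(q + 3)*(q^4 - 7*q^3 - 9*q^2 + 115*q - 100) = (q - 5)*(q - 1)*(q + 3)*(q^3 - 2*q^2 - 19*q + 20) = (q - 5)*(q - 1)^2*(q + 3)*(q^2 - q - 20) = (q - 5)^2*(q - 1)^2*(q + 3)*(q + 4)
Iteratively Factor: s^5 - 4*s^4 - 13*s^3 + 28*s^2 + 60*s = (s)*(s^4 - 4*s^3 - 13*s^2 + 28*s + 60) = s*(s - 5)*(s^3 + s^2 - 8*s - 12) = s*(s - 5)*(s - 3)*(s^2 + 4*s + 4) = s*(s - 5)*(s - 3)*(s + 2)*(s + 2)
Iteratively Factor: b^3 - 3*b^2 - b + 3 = (b - 3)*(b^2 - 1) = (b - 3)*(b - 1)*(b + 1)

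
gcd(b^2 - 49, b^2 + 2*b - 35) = b + 7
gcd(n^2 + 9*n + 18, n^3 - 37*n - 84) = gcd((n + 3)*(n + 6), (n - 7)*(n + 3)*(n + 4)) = n + 3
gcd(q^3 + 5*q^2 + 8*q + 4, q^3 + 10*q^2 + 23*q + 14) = q^2 + 3*q + 2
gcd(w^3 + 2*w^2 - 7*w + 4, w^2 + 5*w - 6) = w - 1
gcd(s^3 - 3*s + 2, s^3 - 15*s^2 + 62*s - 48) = s - 1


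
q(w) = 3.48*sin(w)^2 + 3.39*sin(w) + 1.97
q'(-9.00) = -0.48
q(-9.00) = 1.16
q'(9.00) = -5.70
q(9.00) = 3.96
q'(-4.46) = -2.53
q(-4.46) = 8.52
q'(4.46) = 0.84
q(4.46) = 1.95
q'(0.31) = 5.25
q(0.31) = 3.33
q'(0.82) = 5.78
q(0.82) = 6.31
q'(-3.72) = -6.02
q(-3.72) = 4.86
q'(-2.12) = 1.33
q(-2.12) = 1.61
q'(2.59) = -5.99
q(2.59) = 4.70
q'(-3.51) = -5.50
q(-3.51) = 3.64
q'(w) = 6.96*sin(w)*cos(w) + 3.39*cos(w)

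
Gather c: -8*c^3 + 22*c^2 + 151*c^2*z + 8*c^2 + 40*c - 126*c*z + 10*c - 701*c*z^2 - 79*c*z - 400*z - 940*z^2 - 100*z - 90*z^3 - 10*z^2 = -8*c^3 + c^2*(151*z + 30) + c*(-701*z^2 - 205*z + 50) - 90*z^3 - 950*z^2 - 500*z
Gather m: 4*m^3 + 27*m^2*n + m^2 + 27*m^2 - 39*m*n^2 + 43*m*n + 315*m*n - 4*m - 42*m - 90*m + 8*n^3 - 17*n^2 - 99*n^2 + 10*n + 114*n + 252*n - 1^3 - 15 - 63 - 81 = 4*m^3 + m^2*(27*n + 28) + m*(-39*n^2 + 358*n - 136) + 8*n^3 - 116*n^2 + 376*n - 160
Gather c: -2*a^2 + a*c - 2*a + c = -2*a^2 - 2*a + c*(a + 1)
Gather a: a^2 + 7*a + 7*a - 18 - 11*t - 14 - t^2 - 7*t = a^2 + 14*a - t^2 - 18*t - 32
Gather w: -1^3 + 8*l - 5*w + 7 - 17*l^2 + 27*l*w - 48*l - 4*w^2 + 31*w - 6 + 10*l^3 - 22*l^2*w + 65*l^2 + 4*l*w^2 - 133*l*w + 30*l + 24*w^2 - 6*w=10*l^3 + 48*l^2 - 10*l + w^2*(4*l + 20) + w*(-22*l^2 - 106*l + 20)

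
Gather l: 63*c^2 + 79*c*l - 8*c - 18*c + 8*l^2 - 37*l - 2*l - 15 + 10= 63*c^2 - 26*c + 8*l^2 + l*(79*c - 39) - 5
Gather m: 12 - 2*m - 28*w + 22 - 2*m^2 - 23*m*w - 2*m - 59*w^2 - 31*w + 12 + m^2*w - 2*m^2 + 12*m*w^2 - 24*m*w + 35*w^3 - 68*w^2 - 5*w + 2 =m^2*(w - 4) + m*(12*w^2 - 47*w - 4) + 35*w^3 - 127*w^2 - 64*w + 48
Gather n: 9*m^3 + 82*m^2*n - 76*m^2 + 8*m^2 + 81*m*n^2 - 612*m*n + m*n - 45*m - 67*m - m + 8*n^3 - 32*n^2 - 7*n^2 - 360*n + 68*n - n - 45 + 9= 9*m^3 - 68*m^2 - 113*m + 8*n^3 + n^2*(81*m - 39) + n*(82*m^2 - 611*m - 293) - 36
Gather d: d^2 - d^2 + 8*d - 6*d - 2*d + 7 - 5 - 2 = 0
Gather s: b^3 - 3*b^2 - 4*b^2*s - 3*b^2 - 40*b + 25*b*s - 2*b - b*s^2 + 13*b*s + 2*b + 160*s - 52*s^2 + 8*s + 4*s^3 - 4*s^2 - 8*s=b^3 - 6*b^2 - 40*b + 4*s^3 + s^2*(-b - 56) + s*(-4*b^2 + 38*b + 160)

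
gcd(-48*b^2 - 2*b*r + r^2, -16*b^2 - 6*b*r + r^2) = -8*b + r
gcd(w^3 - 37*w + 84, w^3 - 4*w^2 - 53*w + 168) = w^2 + 4*w - 21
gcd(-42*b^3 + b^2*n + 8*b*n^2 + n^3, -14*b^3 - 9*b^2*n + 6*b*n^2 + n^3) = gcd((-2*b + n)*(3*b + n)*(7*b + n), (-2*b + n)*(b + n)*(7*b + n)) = 14*b^2 - 5*b*n - n^2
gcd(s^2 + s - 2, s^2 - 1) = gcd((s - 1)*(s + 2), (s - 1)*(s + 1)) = s - 1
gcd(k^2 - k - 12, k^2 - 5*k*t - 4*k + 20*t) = k - 4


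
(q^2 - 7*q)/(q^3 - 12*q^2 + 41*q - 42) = q/(q^2 - 5*q + 6)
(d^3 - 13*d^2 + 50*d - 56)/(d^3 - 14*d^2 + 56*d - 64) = (d - 7)/(d - 8)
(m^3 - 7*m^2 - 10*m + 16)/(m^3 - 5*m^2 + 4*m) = (m^2 - 6*m - 16)/(m*(m - 4))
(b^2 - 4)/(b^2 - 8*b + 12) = (b + 2)/(b - 6)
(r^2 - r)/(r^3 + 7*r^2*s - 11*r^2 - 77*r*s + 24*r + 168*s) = r*(r - 1)/(r^3 + 7*r^2*s - 11*r^2 - 77*r*s + 24*r + 168*s)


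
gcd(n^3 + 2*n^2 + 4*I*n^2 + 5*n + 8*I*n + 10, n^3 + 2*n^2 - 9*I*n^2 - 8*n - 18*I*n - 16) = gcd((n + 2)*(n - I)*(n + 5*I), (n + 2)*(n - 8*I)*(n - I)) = n^2 + n*(2 - I) - 2*I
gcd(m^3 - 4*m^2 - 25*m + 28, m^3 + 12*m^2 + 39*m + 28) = m + 4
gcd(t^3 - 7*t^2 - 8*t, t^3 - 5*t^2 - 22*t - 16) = t^2 - 7*t - 8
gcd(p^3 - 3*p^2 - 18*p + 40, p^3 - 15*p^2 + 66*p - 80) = p^2 - 7*p + 10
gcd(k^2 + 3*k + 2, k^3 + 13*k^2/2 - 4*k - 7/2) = 1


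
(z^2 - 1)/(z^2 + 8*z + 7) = (z - 1)/(z + 7)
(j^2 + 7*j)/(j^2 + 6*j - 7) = j/(j - 1)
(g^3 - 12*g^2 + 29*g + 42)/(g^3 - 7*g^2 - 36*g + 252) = (g + 1)/(g + 6)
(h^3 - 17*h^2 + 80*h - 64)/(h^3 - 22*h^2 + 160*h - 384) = (h - 1)/(h - 6)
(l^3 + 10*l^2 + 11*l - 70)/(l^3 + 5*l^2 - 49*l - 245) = (l - 2)/(l - 7)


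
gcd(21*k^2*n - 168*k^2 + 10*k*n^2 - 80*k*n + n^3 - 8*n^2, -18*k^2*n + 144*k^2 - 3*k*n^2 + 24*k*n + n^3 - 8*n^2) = 3*k*n - 24*k + n^2 - 8*n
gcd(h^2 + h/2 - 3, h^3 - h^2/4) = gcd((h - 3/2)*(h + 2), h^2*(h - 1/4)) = 1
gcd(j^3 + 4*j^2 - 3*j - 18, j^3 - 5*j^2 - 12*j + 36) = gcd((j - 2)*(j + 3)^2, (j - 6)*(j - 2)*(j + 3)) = j^2 + j - 6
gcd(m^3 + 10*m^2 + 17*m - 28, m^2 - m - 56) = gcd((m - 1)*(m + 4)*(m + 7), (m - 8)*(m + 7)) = m + 7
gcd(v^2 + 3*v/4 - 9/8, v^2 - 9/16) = v - 3/4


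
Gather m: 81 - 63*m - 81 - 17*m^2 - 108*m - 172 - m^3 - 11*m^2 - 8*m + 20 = -m^3 - 28*m^2 - 179*m - 152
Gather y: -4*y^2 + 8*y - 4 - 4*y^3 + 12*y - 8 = -4*y^3 - 4*y^2 + 20*y - 12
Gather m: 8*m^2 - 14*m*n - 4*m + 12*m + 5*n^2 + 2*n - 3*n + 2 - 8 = 8*m^2 + m*(8 - 14*n) + 5*n^2 - n - 6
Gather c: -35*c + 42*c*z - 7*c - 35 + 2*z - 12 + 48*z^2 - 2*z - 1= c*(42*z - 42) + 48*z^2 - 48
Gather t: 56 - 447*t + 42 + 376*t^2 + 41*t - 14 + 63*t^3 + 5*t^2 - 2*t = 63*t^3 + 381*t^2 - 408*t + 84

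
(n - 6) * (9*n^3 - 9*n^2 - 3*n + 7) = 9*n^4 - 63*n^3 + 51*n^2 + 25*n - 42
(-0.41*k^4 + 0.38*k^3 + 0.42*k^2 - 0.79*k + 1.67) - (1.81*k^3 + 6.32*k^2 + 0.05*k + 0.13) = -0.41*k^4 - 1.43*k^3 - 5.9*k^2 - 0.84*k + 1.54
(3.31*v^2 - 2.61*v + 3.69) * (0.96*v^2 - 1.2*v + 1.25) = 3.1776*v^4 - 6.4776*v^3 + 10.8119*v^2 - 7.6905*v + 4.6125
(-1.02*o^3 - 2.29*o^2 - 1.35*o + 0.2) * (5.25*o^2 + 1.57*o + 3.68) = -5.355*o^5 - 13.6239*o^4 - 14.4364*o^3 - 9.4967*o^2 - 4.654*o + 0.736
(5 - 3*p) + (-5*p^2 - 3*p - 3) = -5*p^2 - 6*p + 2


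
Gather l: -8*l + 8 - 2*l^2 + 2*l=-2*l^2 - 6*l + 8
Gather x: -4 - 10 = -14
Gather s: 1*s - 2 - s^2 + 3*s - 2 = -s^2 + 4*s - 4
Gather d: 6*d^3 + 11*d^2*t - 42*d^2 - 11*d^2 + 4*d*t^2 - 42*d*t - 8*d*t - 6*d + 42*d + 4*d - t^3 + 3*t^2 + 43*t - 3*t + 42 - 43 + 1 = 6*d^3 + d^2*(11*t - 53) + d*(4*t^2 - 50*t + 40) - t^3 + 3*t^2 + 40*t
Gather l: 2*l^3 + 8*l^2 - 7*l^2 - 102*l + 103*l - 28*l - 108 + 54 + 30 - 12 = 2*l^3 + l^2 - 27*l - 36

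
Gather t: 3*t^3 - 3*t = 3*t^3 - 3*t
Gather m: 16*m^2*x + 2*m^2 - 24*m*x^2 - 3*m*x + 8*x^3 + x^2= m^2*(16*x + 2) + m*(-24*x^2 - 3*x) + 8*x^3 + x^2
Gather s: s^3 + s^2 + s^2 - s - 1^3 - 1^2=s^3 + 2*s^2 - s - 2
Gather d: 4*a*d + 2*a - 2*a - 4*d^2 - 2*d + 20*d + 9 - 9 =-4*d^2 + d*(4*a + 18)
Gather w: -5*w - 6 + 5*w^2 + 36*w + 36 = 5*w^2 + 31*w + 30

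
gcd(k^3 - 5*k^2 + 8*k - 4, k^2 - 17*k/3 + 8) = 1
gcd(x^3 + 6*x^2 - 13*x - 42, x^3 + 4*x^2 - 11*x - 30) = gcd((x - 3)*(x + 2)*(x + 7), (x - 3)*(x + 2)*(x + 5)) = x^2 - x - 6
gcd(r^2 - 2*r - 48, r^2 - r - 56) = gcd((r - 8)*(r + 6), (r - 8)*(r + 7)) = r - 8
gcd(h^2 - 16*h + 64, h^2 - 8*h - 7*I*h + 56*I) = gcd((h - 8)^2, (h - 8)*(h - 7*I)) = h - 8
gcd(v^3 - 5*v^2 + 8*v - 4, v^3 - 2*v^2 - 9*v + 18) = v - 2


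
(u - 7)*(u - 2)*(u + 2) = u^3 - 7*u^2 - 4*u + 28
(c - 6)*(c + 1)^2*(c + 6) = c^4 + 2*c^3 - 35*c^2 - 72*c - 36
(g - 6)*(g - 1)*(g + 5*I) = g^3 - 7*g^2 + 5*I*g^2 + 6*g - 35*I*g + 30*I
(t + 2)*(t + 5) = t^2 + 7*t + 10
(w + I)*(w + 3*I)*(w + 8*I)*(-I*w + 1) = -I*w^4 + 13*w^3 + 47*I*w^2 - 59*w - 24*I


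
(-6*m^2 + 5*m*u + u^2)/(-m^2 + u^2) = (6*m + u)/(m + u)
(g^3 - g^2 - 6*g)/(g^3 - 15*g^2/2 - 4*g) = 2*(-g^2 + g + 6)/(-2*g^2 + 15*g + 8)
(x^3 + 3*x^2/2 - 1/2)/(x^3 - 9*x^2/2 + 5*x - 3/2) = (x^2 + 2*x + 1)/(x^2 - 4*x + 3)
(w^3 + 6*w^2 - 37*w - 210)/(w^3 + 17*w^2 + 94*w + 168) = (w^2 - w - 30)/(w^2 + 10*w + 24)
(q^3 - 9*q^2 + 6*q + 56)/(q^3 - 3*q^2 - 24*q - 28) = (q - 4)/(q + 2)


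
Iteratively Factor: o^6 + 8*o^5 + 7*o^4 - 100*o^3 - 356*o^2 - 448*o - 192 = (o + 3)*(o^5 + 5*o^4 - 8*o^3 - 76*o^2 - 128*o - 64) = (o - 4)*(o + 3)*(o^4 + 9*o^3 + 28*o^2 + 36*o + 16) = (o - 4)*(o + 3)*(o + 4)*(o^3 + 5*o^2 + 8*o + 4) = (o - 4)*(o + 2)*(o + 3)*(o + 4)*(o^2 + 3*o + 2) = (o - 4)*(o + 1)*(o + 2)*(o + 3)*(o + 4)*(o + 2)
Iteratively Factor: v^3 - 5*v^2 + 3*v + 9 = (v - 3)*(v^2 - 2*v - 3) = (v - 3)*(v + 1)*(v - 3)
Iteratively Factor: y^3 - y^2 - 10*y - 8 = (y + 1)*(y^2 - 2*y - 8) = (y - 4)*(y + 1)*(y + 2)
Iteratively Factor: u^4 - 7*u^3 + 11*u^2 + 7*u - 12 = (u + 1)*(u^3 - 8*u^2 + 19*u - 12) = (u - 4)*(u + 1)*(u^2 - 4*u + 3) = (u - 4)*(u - 3)*(u + 1)*(u - 1)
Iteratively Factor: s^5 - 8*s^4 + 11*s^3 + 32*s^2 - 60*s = (s + 2)*(s^4 - 10*s^3 + 31*s^2 - 30*s) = (s - 2)*(s + 2)*(s^3 - 8*s^2 + 15*s) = (s - 3)*(s - 2)*(s + 2)*(s^2 - 5*s) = (s - 5)*(s - 3)*(s - 2)*(s + 2)*(s)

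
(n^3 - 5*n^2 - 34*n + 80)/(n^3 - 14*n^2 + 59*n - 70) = (n^2 - 3*n - 40)/(n^2 - 12*n + 35)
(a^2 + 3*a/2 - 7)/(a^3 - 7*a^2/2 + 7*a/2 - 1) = (2*a + 7)/(2*a^2 - 3*a + 1)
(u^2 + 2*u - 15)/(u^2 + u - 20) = (u - 3)/(u - 4)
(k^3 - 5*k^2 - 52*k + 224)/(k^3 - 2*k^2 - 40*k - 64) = (k^2 + 3*k - 28)/(k^2 + 6*k + 8)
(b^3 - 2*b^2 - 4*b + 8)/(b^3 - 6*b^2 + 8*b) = (b^2 - 4)/(b*(b - 4))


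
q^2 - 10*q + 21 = (q - 7)*(q - 3)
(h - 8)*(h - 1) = h^2 - 9*h + 8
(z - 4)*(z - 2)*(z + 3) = z^3 - 3*z^2 - 10*z + 24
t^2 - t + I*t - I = (t - 1)*(t + I)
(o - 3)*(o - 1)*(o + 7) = o^3 + 3*o^2 - 25*o + 21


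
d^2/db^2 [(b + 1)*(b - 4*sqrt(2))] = 2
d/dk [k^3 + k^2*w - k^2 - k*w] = 3*k^2 + 2*k*w - 2*k - w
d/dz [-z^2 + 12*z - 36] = 12 - 2*z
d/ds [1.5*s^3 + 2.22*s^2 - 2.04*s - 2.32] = 4.5*s^2 + 4.44*s - 2.04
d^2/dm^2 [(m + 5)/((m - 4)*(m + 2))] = 2*(m^3 + 15*m^2 - 6*m + 44)/(m^6 - 6*m^5 - 12*m^4 + 88*m^3 + 96*m^2 - 384*m - 512)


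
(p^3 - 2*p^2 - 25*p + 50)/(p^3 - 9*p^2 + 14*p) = (p^2 - 25)/(p*(p - 7))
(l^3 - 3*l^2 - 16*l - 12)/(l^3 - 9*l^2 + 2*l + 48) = (l^2 - 5*l - 6)/(l^2 - 11*l + 24)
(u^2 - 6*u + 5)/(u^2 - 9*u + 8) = (u - 5)/(u - 8)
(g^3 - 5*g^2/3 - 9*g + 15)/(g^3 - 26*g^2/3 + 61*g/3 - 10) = (3*g^2 + 4*g - 15)/(3*g^2 - 17*g + 10)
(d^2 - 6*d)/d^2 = (d - 6)/d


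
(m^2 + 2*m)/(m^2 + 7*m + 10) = m/(m + 5)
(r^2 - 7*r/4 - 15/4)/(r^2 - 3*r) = (r + 5/4)/r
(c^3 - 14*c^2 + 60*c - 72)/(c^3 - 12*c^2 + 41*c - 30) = (c^2 - 8*c + 12)/(c^2 - 6*c + 5)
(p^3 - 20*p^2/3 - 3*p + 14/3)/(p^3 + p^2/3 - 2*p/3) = (p - 7)/p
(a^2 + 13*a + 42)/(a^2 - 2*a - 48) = (a + 7)/(a - 8)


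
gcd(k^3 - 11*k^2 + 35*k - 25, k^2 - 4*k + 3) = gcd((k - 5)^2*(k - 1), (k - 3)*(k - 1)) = k - 1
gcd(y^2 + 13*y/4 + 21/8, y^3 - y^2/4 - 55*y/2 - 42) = y + 7/4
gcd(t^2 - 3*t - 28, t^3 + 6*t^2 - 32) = t + 4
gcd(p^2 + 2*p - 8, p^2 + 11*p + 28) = p + 4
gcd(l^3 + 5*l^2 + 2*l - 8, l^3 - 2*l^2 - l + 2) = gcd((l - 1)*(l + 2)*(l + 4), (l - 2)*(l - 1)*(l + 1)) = l - 1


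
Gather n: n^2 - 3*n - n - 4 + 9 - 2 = n^2 - 4*n + 3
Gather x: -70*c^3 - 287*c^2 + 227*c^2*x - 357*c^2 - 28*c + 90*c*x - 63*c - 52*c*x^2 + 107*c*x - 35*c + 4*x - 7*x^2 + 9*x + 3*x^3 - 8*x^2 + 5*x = -70*c^3 - 644*c^2 - 126*c + 3*x^3 + x^2*(-52*c - 15) + x*(227*c^2 + 197*c + 18)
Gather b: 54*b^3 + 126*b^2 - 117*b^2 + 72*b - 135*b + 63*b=54*b^3 + 9*b^2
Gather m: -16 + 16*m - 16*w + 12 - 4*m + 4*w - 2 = 12*m - 12*w - 6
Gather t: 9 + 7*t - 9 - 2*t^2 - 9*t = -2*t^2 - 2*t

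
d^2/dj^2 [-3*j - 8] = 0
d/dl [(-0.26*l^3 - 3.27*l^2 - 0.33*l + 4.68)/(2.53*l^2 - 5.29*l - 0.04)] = (-0.6578*l^4 + 2.7508*l^3 + 18.1644*l^2 - 23.4192*l + 24.7704)/(6.4009*l^4 - 26.7674*l^3 + 27.7817*l^2 + 0.4232*l + 0.0016)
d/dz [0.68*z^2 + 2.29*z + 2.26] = 1.36*z + 2.29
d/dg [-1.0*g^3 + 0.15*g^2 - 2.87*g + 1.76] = -3.0*g^2 + 0.3*g - 2.87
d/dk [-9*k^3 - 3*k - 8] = -27*k^2 - 3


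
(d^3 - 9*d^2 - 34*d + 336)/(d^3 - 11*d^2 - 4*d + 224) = (d + 6)/(d + 4)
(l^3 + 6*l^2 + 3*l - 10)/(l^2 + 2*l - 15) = (l^2 + l - 2)/(l - 3)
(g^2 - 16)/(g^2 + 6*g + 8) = (g - 4)/(g + 2)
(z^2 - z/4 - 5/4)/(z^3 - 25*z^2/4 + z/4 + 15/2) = 1/(z - 6)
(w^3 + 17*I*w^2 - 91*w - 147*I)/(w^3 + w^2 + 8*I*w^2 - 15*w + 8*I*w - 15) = (w^2 + 14*I*w - 49)/(w^2 + w*(1 + 5*I) + 5*I)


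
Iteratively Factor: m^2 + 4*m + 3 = (m + 1)*(m + 3)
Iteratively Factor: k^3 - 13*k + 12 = (k - 3)*(k^2 + 3*k - 4) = (k - 3)*(k - 1)*(k + 4)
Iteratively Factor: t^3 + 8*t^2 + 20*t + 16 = (t + 4)*(t^2 + 4*t + 4) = (t + 2)*(t + 4)*(t + 2)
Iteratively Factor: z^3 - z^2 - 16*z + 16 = (z - 4)*(z^2 + 3*z - 4) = (z - 4)*(z + 4)*(z - 1)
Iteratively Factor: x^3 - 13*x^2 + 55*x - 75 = (x - 3)*(x^2 - 10*x + 25) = (x - 5)*(x - 3)*(x - 5)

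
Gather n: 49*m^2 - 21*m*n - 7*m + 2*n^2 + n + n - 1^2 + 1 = 49*m^2 - 7*m + 2*n^2 + n*(2 - 21*m)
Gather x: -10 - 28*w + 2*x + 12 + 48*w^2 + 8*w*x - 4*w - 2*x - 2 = 48*w^2 + 8*w*x - 32*w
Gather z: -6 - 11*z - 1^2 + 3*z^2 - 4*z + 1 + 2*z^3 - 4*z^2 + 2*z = 2*z^3 - z^2 - 13*z - 6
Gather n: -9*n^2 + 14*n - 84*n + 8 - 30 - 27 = -9*n^2 - 70*n - 49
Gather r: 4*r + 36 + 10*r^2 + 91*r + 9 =10*r^2 + 95*r + 45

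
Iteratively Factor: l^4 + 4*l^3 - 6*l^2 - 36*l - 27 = (l + 3)*(l^3 + l^2 - 9*l - 9) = (l + 3)^2*(l^2 - 2*l - 3) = (l - 3)*(l + 3)^2*(l + 1)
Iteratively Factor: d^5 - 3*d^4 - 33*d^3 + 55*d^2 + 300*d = (d + 4)*(d^4 - 7*d^3 - 5*d^2 + 75*d) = d*(d + 4)*(d^3 - 7*d^2 - 5*d + 75) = d*(d + 3)*(d + 4)*(d^2 - 10*d + 25) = d*(d - 5)*(d + 3)*(d + 4)*(d - 5)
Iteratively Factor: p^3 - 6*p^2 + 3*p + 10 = (p + 1)*(p^2 - 7*p + 10) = (p - 2)*(p + 1)*(p - 5)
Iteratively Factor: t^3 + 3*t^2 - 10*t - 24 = (t - 3)*(t^2 + 6*t + 8) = (t - 3)*(t + 2)*(t + 4)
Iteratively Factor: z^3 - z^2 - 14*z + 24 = (z - 3)*(z^2 + 2*z - 8) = (z - 3)*(z - 2)*(z + 4)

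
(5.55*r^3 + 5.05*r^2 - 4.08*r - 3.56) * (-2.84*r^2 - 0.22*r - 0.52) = -15.762*r^5 - 15.563*r^4 + 7.5902*r^3 + 8.382*r^2 + 2.9048*r + 1.8512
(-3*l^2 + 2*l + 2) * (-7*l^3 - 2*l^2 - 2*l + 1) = 21*l^5 - 8*l^4 - 12*l^3 - 11*l^2 - 2*l + 2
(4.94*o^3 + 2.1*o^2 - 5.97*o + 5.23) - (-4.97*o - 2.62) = 4.94*o^3 + 2.1*o^2 - 1.0*o + 7.85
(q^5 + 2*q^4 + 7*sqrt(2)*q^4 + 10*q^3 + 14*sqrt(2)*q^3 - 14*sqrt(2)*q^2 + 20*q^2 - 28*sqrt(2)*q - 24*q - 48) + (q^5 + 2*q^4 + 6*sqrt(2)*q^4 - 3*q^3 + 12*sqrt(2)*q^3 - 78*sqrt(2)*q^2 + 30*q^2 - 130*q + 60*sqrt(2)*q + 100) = 2*q^5 + 4*q^4 + 13*sqrt(2)*q^4 + 7*q^3 + 26*sqrt(2)*q^3 - 92*sqrt(2)*q^2 + 50*q^2 - 154*q + 32*sqrt(2)*q + 52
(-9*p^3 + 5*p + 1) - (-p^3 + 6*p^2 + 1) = -8*p^3 - 6*p^2 + 5*p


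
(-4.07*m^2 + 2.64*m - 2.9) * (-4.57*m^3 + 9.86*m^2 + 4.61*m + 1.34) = 18.5999*m^5 - 52.195*m^4 + 20.5207*m^3 - 21.8774*m^2 - 9.8314*m - 3.886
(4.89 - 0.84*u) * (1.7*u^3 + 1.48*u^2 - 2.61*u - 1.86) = -1.428*u^4 + 7.0698*u^3 + 9.4296*u^2 - 11.2005*u - 9.0954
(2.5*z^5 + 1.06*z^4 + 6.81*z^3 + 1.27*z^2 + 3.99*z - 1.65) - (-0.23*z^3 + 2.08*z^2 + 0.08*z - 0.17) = 2.5*z^5 + 1.06*z^4 + 7.04*z^3 - 0.81*z^2 + 3.91*z - 1.48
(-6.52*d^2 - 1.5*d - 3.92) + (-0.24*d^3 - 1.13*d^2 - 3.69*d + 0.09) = -0.24*d^3 - 7.65*d^2 - 5.19*d - 3.83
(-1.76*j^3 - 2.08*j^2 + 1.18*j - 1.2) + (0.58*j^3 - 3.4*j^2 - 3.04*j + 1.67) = -1.18*j^3 - 5.48*j^2 - 1.86*j + 0.47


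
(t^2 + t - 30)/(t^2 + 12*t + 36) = (t - 5)/(t + 6)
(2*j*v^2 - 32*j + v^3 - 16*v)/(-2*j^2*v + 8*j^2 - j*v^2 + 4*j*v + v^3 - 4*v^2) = (2*j*v + 8*j + v^2 + 4*v)/(-2*j^2 - j*v + v^2)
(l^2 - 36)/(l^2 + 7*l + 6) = (l - 6)/(l + 1)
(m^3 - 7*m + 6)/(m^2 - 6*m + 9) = (m^3 - 7*m + 6)/(m^2 - 6*m + 9)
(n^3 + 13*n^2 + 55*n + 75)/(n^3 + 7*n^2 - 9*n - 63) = (n^2 + 10*n + 25)/(n^2 + 4*n - 21)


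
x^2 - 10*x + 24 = (x - 6)*(x - 4)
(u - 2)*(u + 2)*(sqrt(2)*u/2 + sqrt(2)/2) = sqrt(2)*u^3/2 + sqrt(2)*u^2/2 - 2*sqrt(2)*u - 2*sqrt(2)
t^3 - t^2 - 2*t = t*(t - 2)*(t + 1)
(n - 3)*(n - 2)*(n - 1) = n^3 - 6*n^2 + 11*n - 6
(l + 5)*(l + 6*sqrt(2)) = l^2 + 5*l + 6*sqrt(2)*l + 30*sqrt(2)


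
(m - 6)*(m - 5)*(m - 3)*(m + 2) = m^4 - 12*m^3 + 35*m^2 + 36*m - 180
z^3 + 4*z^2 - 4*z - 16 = (z - 2)*(z + 2)*(z + 4)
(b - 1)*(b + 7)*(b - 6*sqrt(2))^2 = b^4 - 12*sqrt(2)*b^3 + 6*b^3 - 72*sqrt(2)*b^2 + 65*b^2 + 84*sqrt(2)*b + 432*b - 504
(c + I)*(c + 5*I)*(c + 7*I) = c^3 + 13*I*c^2 - 47*c - 35*I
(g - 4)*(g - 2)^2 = g^3 - 8*g^2 + 20*g - 16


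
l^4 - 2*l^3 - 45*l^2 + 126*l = l*(l - 6)*(l - 3)*(l + 7)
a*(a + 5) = a^2 + 5*a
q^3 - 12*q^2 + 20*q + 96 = (q - 8)*(q - 6)*(q + 2)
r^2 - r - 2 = (r - 2)*(r + 1)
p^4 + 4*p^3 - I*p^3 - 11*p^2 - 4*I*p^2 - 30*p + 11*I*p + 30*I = (p - 3)*(p + 2)*(p + 5)*(p - I)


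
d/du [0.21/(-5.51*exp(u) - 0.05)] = 1.1571*exp(u)/(5.51*exp(u) + 0.05)^2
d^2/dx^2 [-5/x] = -10/x^3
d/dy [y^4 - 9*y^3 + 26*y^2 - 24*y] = 4*y^3 - 27*y^2 + 52*y - 24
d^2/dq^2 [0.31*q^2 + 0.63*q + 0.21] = 0.620000000000000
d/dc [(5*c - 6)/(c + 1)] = 11/(c + 1)^2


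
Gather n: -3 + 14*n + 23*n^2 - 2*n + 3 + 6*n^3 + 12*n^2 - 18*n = 6*n^3 + 35*n^2 - 6*n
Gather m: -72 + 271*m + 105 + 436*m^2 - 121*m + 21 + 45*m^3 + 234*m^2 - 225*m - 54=45*m^3 + 670*m^2 - 75*m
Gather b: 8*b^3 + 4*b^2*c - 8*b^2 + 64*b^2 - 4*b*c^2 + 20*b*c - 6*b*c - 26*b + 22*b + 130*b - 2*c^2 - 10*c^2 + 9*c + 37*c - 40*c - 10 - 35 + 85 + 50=8*b^3 + b^2*(4*c + 56) + b*(-4*c^2 + 14*c + 126) - 12*c^2 + 6*c + 90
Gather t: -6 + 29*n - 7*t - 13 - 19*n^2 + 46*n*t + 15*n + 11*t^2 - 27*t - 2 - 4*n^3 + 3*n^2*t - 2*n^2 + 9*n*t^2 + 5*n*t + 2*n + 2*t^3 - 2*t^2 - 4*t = -4*n^3 - 21*n^2 + 46*n + 2*t^3 + t^2*(9*n + 9) + t*(3*n^2 + 51*n - 38) - 21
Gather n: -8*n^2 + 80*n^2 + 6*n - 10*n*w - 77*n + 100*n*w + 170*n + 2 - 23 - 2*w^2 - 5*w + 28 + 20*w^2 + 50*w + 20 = 72*n^2 + n*(90*w + 99) + 18*w^2 + 45*w + 27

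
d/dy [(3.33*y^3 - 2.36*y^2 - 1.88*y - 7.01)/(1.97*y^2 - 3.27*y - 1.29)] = (6.5601*y^4 - 21.7782*y^3 - 1.4663*y^2 + 33.7082*y - 20.4975)/(3.8809*y^4 - 12.8838*y^3 + 5.6103*y^2 + 8.4366*y + 1.6641)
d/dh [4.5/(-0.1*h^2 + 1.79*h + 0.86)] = (0.9*h - 8.055)/(-0.1*h^2 + 1.79*h + 0.86)^2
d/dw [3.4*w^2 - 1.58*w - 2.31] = 6.8*w - 1.58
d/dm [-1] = 0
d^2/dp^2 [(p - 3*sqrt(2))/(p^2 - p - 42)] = 2*(-(p - 3*sqrt(2))*(2*p - 1)^2 + (-3*p + 1 + 3*sqrt(2))*(-p^2 + p + 42))/(-p^2 + p + 42)^3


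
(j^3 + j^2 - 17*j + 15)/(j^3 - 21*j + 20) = (j - 3)/(j - 4)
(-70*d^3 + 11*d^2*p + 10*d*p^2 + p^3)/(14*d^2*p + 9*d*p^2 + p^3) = (-10*d^2 + 3*d*p + p^2)/(p*(2*d + p))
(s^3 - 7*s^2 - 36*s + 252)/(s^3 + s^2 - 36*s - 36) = (s - 7)/(s + 1)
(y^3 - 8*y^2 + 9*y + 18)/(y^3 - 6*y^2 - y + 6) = (y - 3)/(y - 1)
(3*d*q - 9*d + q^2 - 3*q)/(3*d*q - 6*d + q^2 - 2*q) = (q - 3)/(q - 2)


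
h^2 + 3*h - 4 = (h - 1)*(h + 4)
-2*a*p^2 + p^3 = p^2*(-2*a + p)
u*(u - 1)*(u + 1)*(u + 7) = u^4 + 7*u^3 - u^2 - 7*u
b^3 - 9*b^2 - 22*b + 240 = (b - 8)*(b - 6)*(b + 5)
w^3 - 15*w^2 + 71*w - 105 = (w - 7)*(w - 5)*(w - 3)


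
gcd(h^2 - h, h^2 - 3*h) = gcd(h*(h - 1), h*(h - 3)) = h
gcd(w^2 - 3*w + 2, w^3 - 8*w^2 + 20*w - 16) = w - 2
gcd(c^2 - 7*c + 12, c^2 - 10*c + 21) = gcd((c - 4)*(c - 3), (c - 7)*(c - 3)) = c - 3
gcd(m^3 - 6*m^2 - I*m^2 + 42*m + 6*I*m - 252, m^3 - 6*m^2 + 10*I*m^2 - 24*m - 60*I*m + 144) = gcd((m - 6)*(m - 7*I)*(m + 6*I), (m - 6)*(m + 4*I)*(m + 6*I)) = m^2 + m*(-6 + 6*I) - 36*I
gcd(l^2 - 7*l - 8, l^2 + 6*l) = 1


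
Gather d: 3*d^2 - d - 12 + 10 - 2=3*d^2 - d - 4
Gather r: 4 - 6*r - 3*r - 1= 3 - 9*r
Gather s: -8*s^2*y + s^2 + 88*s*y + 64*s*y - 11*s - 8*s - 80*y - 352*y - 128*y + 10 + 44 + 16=s^2*(1 - 8*y) + s*(152*y - 19) - 560*y + 70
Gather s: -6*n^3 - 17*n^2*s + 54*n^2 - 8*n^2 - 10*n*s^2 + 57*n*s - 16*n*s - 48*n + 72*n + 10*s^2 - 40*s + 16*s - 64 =-6*n^3 + 46*n^2 + 24*n + s^2*(10 - 10*n) + s*(-17*n^2 + 41*n - 24) - 64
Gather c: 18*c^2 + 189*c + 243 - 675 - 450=18*c^2 + 189*c - 882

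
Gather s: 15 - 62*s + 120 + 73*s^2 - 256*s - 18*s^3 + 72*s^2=-18*s^3 + 145*s^2 - 318*s + 135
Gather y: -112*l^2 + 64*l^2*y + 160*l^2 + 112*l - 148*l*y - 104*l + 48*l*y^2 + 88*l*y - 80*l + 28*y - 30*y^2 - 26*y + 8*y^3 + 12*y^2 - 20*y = 48*l^2 - 72*l + 8*y^3 + y^2*(48*l - 18) + y*(64*l^2 - 60*l - 18)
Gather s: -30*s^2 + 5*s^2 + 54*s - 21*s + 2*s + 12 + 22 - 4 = -25*s^2 + 35*s + 30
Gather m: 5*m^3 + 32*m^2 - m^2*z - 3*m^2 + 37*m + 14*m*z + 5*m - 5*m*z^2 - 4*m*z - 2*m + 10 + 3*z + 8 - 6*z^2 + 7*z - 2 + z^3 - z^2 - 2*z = 5*m^3 + m^2*(29 - z) + m*(-5*z^2 + 10*z + 40) + z^3 - 7*z^2 + 8*z + 16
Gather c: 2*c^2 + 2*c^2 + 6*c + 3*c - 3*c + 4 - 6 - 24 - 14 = 4*c^2 + 6*c - 40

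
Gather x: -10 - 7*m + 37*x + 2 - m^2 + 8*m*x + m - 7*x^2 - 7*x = -m^2 - 6*m - 7*x^2 + x*(8*m + 30) - 8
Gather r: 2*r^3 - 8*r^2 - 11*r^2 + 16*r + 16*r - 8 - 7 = 2*r^3 - 19*r^2 + 32*r - 15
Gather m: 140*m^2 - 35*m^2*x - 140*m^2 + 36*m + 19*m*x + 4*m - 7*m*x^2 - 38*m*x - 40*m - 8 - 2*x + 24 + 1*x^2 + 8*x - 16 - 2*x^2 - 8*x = -35*m^2*x + m*(-7*x^2 - 19*x) - x^2 - 2*x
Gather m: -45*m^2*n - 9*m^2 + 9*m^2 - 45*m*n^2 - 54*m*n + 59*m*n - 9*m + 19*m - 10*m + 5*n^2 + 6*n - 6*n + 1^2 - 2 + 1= -45*m^2*n + m*(-45*n^2 + 5*n) + 5*n^2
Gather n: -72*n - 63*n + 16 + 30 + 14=60 - 135*n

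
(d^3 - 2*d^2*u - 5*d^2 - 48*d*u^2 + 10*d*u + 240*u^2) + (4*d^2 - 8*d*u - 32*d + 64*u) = d^3 - 2*d^2*u - d^2 - 48*d*u^2 + 2*d*u - 32*d + 240*u^2 + 64*u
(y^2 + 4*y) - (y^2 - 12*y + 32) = 16*y - 32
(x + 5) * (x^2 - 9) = x^3 + 5*x^2 - 9*x - 45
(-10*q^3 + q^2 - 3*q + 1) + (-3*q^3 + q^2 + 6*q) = -13*q^3 + 2*q^2 + 3*q + 1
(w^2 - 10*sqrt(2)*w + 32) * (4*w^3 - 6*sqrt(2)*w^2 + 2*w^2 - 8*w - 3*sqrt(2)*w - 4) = 4*w^5 - 46*sqrt(2)*w^4 + 2*w^4 - 23*sqrt(2)*w^3 + 240*w^3 - 112*sqrt(2)*w^2 + 120*w^2 - 256*w - 56*sqrt(2)*w - 128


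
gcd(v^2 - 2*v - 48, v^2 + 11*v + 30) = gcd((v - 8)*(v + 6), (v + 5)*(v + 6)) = v + 6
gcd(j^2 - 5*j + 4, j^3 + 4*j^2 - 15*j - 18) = 1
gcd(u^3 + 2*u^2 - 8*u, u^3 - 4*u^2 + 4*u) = u^2 - 2*u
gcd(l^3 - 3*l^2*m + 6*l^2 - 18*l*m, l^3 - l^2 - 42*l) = l^2 + 6*l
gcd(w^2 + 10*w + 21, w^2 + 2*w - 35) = w + 7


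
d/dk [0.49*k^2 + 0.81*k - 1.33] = 0.98*k + 0.81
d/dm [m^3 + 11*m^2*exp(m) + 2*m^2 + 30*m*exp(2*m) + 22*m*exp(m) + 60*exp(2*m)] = 11*m^2*exp(m) + 3*m^2 + 60*m*exp(2*m) + 44*m*exp(m) + 4*m + 150*exp(2*m) + 22*exp(m)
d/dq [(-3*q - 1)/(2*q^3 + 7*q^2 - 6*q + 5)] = (12*q^3 + 27*q^2 + 14*q - 21)/(4*q^6 + 28*q^5 + 25*q^4 - 64*q^3 + 106*q^2 - 60*q + 25)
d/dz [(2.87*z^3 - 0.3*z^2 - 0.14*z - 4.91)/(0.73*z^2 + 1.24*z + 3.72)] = (2.0951*z^4 + 7.1176*z^3 + 31.7594*z^2 + 4.9366*z + 5.5676)/(0.5329*z^4 + 1.8104*z^3 + 6.9688*z^2 + 9.2256*z + 13.8384)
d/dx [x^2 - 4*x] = 2*x - 4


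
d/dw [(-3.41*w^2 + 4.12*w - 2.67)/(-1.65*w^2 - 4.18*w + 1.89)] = (21.0518*w^2 - 21.7008*w - 3.3738)/(2.7225*w^4 + 13.794*w^3 + 11.2354*w^2 - 15.8004*w + 3.5721)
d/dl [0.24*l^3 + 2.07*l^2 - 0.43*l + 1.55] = 0.72*l^2 + 4.14*l - 0.43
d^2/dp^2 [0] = 0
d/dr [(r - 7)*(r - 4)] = 2*r - 11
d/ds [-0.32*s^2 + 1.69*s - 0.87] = 1.69 - 0.64*s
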